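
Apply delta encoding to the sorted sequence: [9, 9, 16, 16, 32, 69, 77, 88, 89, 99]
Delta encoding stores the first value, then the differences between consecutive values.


First value: 9
Deltas:
  9 - 9 = 0
  16 - 9 = 7
  16 - 16 = 0
  32 - 16 = 16
  69 - 32 = 37
  77 - 69 = 8
  88 - 77 = 11
  89 - 88 = 1
  99 - 89 = 10


Delta encoded: [9, 0, 7, 0, 16, 37, 8, 11, 1, 10]


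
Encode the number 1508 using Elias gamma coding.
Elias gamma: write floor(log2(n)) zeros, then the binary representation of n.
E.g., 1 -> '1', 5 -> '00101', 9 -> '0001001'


num_bits = floor(log2(1508)) + 1 = 11
leading_zeros = num_bits - 1 = 10
binary(1508) = 10111100100

Elias gamma(1508) = '0000000000' + '10111100100' = 000000000010111100100 (21 bits)


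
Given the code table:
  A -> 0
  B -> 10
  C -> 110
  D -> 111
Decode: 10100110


Decoding:
10 -> B
10 -> B
0 -> A
110 -> C


Result: BBAC


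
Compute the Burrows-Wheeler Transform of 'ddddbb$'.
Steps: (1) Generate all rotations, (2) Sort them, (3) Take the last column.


Rotations (sorted):
  0: $ddddbb -> last char: b
  1: b$ddddb -> last char: b
  2: bb$dddd -> last char: d
  3: dbb$ddd -> last char: d
  4: ddbb$dd -> last char: d
  5: dddbb$d -> last char: d
  6: ddddbb$ -> last char: $


BWT = bbdddd$


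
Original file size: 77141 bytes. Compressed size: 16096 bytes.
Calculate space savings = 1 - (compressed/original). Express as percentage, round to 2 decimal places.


ratio = compressed/original = 16096/77141 = 0.208657
savings = 1 - ratio = 1 - 0.208657 = 0.791343
as a percentage: 0.791343 * 100 = 79.13%

Space savings = 1 - 16096/77141 = 79.13%


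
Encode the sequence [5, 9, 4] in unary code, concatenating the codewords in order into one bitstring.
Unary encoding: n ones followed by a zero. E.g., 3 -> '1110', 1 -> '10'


Encode each number as n ones followed by a terminating 0:
  5 -> 111110 (6 bits)
  9 -> 1111111110 (10 bits)
  4 -> 11110 (5 bits)
Total length = 6 + 10 + 5 = 21 bits.

Unary([5, 9, 4]) = 111110111111111011110 (21 bits)


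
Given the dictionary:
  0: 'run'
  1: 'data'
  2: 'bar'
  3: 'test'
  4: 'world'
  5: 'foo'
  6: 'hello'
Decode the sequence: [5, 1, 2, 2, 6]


Look up each index in the dictionary:
  5 -> 'foo'
  1 -> 'data'
  2 -> 'bar'
  2 -> 'bar'
  6 -> 'hello'

Decoded: "foo data bar bar hello"


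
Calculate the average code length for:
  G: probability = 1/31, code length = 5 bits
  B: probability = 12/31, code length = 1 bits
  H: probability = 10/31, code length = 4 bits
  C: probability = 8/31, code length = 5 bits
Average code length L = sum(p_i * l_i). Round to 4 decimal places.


Weighted contributions p_i * l_i:
  G: (1/31) * 5 = 5/31
  B: (12/31) * 1 = 12/31
  H: (10/31) * 4 = 40/31
  C: (8/31) * 5 = 40/31
Sum = (5 + 12 + 40 + 40)/31 = 97/31

L = 97/31 = 3.1290 bits/symbol


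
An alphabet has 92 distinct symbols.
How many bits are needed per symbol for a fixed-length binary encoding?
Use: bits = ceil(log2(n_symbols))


log2(92) = 6.5236
Bracket: 2^6 = 64 < 92 <= 2^7 = 128
So ceil(log2(92)) = 7

bits = ceil(log2(92)) = ceil(6.5236) = 7 bits


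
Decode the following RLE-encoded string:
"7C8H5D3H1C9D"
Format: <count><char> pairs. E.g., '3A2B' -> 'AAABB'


Expanding each <count><char> pair:
  7C -> 'CCCCCCC'
  8H -> 'HHHHHHHH'
  5D -> 'DDDDD'
  3H -> 'HHH'
  1C -> 'C'
  9D -> 'DDDDDDDDD'

Decoded = CCCCCCCHHHHHHHHDDDDDHHHCDDDDDDDDD


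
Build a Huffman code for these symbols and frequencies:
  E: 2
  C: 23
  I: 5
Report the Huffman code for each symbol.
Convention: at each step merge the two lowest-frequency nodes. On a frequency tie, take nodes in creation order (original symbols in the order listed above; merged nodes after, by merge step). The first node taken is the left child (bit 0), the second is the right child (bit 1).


Huffman tree construction:
Step 1: Merge E(2) + I(5) = 7
Step 2: Merge (E+I)(7) + C(23) = 30
Read each symbol's code off the tree from the root (left child = 0, right child = 1).

Codes:
  E: 00 (length 2)
  C: 1 (length 1)
  I: 01 (length 2)
Average code length: 37/30 = 1.2333 bits/symbol


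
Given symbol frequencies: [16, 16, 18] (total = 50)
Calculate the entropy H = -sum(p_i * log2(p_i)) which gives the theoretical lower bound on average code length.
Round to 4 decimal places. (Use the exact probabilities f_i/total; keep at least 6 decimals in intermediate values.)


Per-symbol terms -p_i * log2(p_i) with p_i = f_i/50:
  p = 16/50 = 0.320000: log2(p) = -1.643856, -p*log2(p) = 0.526034
  p = 16/50 = 0.320000: log2(p) = -1.643856, -p*log2(p) = 0.526034
  p = 18/50 = 0.360000: log2(p) = -1.473931, -p*log2(p) = 0.530615
H = 0.526034 + 0.526034 + 0.530615 = 1.582683

H = 1.5827 bits/symbol


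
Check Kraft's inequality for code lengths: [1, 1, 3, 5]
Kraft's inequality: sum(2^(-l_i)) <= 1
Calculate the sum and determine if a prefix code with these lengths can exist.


Sum = 2^(-1) + 2^(-1) + 2^(-3) + 2^(-5)
    = 0.5 + 0.5 + 0.125 + 0.03125
    = 37/32 = 1.15625
Since 1.15625 > 1, Kraft's inequality is NOT satisfied.
A prefix code with these lengths CANNOT exist.

Kraft sum = 1.15625. Not satisfied.


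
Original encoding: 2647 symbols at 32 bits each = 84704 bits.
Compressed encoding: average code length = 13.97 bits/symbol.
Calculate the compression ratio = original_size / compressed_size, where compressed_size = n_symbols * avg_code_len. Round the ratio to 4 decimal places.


original_size = n_symbols * orig_bits = 2647 * 32 = 84704 bits
compressed_size = n_symbols * avg_code_len = 2647 * 13.97 = 36978.59 bits
ratio = original_size / compressed_size = 84704 / 36978.59 = 2.2906

Compression ratio = 2.2906


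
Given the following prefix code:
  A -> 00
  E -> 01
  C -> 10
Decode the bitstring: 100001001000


Decoding step by step:
Bits 10 -> C
Bits 00 -> A
Bits 01 -> E
Bits 00 -> A
Bits 10 -> C
Bits 00 -> A


Decoded message: CAEACA


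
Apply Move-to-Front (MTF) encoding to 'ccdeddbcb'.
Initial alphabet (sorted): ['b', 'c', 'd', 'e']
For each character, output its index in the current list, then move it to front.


MTF encoding:
'c': index 1 in ['b', 'c', 'd', 'e'] -> ['c', 'b', 'd', 'e']
'c': index 0 in ['c', 'b', 'd', 'e'] -> ['c', 'b', 'd', 'e']
'd': index 2 in ['c', 'b', 'd', 'e'] -> ['d', 'c', 'b', 'e']
'e': index 3 in ['d', 'c', 'b', 'e'] -> ['e', 'd', 'c', 'b']
'd': index 1 in ['e', 'd', 'c', 'b'] -> ['d', 'e', 'c', 'b']
'd': index 0 in ['d', 'e', 'c', 'b'] -> ['d', 'e', 'c', 'b']
'b': index 3 in ['d', 'e', 'c', 'b'] -> ['b', 'd', 'e', 'c']
'c': index 3 in ['b', 'd', 'e', 'c'] -> ['c', 'b', 'd', 'e']
'b': index 1 in ['c', 'b', 'd', 'e'] -> ['b', 'c', 'd', 'e']


Output: [1, 0, 2, 3, 1, 0, 3, 3, 1]


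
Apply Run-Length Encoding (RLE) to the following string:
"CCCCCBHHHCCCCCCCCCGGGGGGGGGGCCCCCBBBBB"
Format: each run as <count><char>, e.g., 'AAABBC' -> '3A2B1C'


Scanning runs left to right:
  i=0: run of 'C' x 5 -> '5C'
  i=5: run of 'B' x 1 -> '1B'
  i=6: run of 'H' x 3 -> '3H'
  i=9: run of 'C' x 9 -> '9C'
  i=18: run of 'G' x 10 -> '10G'
  i=28: run of 'C' x 5 -> '5C'
  i=33: run of 'B' x 5 -> '5B'

RLE = 5C1B3H9C10G5C5B


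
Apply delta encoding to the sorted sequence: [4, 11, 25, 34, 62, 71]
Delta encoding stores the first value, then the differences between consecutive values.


First value: 4
Deltas:
  11 - 4 = 7
  25 - 11 = 14
  34 - 25 = 9
  62 - 34 = 28
  71 - 62 = 9


Delta encoded: [4, 7, 14, 9, 28, 9]


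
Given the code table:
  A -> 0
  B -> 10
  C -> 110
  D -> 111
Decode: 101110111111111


Decoding:
10 -> B
111 -> D
0 -> A
111 -> D
111 -> D
111 -> D


Result: BDADDD


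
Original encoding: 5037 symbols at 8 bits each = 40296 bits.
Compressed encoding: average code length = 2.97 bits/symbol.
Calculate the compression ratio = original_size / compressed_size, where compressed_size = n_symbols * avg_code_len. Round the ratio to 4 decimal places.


original_size = n_symbols * orig_bits = 5037 * 8 = 40296 bits
compressed_size = n_symbols * avg_code_len = 5037 * 2.97 = 14959.89 bits
ratio = original_size / compressed_size = 40296 / 14959.89 = 2.6936

Compression ratio = 2.6936


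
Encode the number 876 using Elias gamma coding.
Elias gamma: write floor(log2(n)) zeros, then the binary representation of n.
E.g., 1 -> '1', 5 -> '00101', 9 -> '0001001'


num_bits = floor(log2(876)) + 1 = 10
leading_zeros = num_bits - 1 = 9
binary(876) = 1101101100

Elias gamma(876) = '000000000' + '1101101100' = 0000000001101101100 (19 bits)


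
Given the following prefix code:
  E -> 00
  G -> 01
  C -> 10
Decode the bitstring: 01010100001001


Decoding step by step:
Bits 01 -> G
Bits 01 -> G
Bits 01 -> G
Bits 00 -> E
Bits 00 -> E
Bits 10 -> C
Bits 01 -> G


Decoded message: GGGEECG


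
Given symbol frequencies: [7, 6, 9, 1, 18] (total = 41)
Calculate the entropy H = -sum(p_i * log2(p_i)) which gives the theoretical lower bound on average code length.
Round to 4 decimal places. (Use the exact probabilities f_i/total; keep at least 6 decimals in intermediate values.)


Per-symbol terms -p_i * log2(p_i) with p_i = f_i/41:
  p = 7/41 = 0.170732: log2(p) = -2.550197, -p*log2(p) = 0.435400
  p = 6/41 = 0.146341: log2(p) = -2.772590, -p*log2(p) = 0.405745
  p = 9/41 = 0.219512: log2(p) = -2.187627, -p*log2(p) = 0.480211
  p = 1/41 = 0.024390: log2(p) = -5.357552, -p*log2(p) = 0.130672
  p = 18/41 = 0.439024: log2(p) = -1.187627, -p*log2(p) = 0.521397
H = 0.435400 + 0.405745 + 0.480211 + 0.130672 + 0.521397 = 1.973425

H = 1.9734 bits/symbol


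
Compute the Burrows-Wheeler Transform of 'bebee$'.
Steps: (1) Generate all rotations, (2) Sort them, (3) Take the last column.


Rotations (sorted):
  0: $bebee -> last char: e
  1: bebee$ -> last char: $
  2: bee$be -> last char: e
  3: e$bebe -> last char: e
  4: ebee$b -> last char: b
  5: ee$beb -> last char: b


BWT = e$eebb


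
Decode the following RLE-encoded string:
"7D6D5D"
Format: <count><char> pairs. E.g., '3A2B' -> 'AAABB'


Expanding each <count><char> pair:
  7D -> 'DDDDDDD'
  6D -> 'DDDDDD'
  5D -> 'DDDDD'

Decoded = DDDDDDDDDDDDDDDDDD


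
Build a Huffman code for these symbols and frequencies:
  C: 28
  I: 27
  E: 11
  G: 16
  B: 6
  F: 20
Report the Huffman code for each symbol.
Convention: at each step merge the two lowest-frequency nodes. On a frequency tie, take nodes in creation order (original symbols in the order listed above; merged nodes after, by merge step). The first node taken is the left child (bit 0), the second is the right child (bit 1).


Huffman tree construction:
Step 1: Merge B(6) + E(11) = 17
Step 2: Merge G(16) + (B+E)(17) = 33
Step 3: Merge F(20) + I(27) = 47
Step 4: Merge C(28) + (G+(B+E))(33) = 61
Step 5: Merge (F+I)(47) + (C+(G+(B+E)))(61) = 108
Read each symbol's code off the tree from the root (left child = 0, right child = 1).

Codes:
  C: 10 (length 2)
  I: 01 (length 2)
  E: 1111 (length 4)
  G: 110 (length 3)
  B: 1110 (length 4)
  F: 00 (length 2)
Average code length: 266/108 = 2.4630 bits/symbol


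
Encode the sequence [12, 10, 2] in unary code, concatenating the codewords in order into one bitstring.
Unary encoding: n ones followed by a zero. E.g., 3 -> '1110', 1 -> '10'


Encode each number as n ones followed by a terminating 0:
  12 -> 1111111111110 (13 bits)
  10 -> 11111111110 (11 bits)
  2 -> 110 (3 bits)
Total length = 13 + 11 + 3 = 27 bits.

Unary([12, 10, 2]) = 111111111111011111111110110 (27 bits)


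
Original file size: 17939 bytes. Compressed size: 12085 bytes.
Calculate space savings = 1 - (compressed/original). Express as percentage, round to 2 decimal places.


ratio = compressed/original = 12085/17939 = 0.673672
savings = 1 - ratio = 1 - 0.673672 = 0.326328
as a percentage: 0.326328 * 100 = 32.63%

Space savings = 1 - 12085/17939 = 32.63%


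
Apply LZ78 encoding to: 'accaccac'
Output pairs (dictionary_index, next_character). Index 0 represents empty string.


LZ78 encoding steps:
Dictionary: {0: ''}
Step 1: w='' (idx 0), next='a' -> output (0, 'a'), add 'a' as idx 1
Step 2: w='' (idx 0), next='c' -> output (0, 'c'), add 'c' as idx 2
Step 3: w='c' (idx 2), next='a' -> output (2, 'a'), add 'ca' as idx 3
Step 4: w='c' (idx 2), next='c' -> output (2, 'c'), add 'cc' as idx 4
Step 5: w='a' (idx 1), next='c' -> output (1, 'c'), add 'ac' as idx 5


Encoded: [(0, 'a'), (0, 'c'), (2, 'a'), (2, 'c'), (1, 'c')]


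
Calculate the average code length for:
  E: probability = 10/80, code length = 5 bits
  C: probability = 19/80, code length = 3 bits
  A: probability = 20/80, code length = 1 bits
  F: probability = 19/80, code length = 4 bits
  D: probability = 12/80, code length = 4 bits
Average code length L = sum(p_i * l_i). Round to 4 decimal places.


Weighted contributions p_i * l_i:
  E: (10/80) * 5 = 50/80
  C: (19/80) * 3 = 57/80
  A: (20/80) * 1 = 20/80
  F: (19/80) * 4 = 76/80
  D: (12/80) * 4 = 48/80
Sum = (50 + 57 + 20 + 76 + 48)/80 = 251/80

L = 251/80 = 3.1375 bits/symbol


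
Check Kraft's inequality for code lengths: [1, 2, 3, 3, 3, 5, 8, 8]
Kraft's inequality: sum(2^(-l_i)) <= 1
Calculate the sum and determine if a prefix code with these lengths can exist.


Sum = 2^(-1) + 2^(-2) + 2^(-3) + 2^(-3) + 2^(-3) + 2^(-5) + 2^(-8) + 2^(-8)
    = 0.5 + 0.25 + 0.125 + 0.125 + 0.125 + 0.03125 + 0.00390625 + 0.00390625
    = 298/256 = 1.1640625
Since 1.1640625 > 1, Kraft's inequality is NOT satisfied.
A prefix code with these lengths CANNOT exist.

Kraft sum = 1.1640625. Not satisfied.


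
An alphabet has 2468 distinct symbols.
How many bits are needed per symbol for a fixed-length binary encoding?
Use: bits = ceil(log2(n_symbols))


log2(2468) = 11.2691
Bracket: 2^11 = 2048 < 2468 <= 2^12 = 4096
So ceil(log2(2468)) = 12

bits = ceil(log2(2468)) = ceil(11.2691) = 12 bits


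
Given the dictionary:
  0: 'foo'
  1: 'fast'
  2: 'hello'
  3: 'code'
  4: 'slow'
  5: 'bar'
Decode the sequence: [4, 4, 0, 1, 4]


Look up each index in the dictionary:
  4 -> 'slow'
  4 -> 'slow'
  0 -> 'foo'
  1 -> 'fast'
  4 -> 'slow'

Decoded: "slow slow foo fast slow"


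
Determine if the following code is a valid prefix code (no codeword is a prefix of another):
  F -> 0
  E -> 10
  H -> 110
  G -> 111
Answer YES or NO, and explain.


Checking each pair (does one codeword prefix another?):
  F='0' vs E='10': no prefix
  F='0' vs H='110': no prefix
  F='0' vs G='111': no prefix
  E='10' vs F='0': no prefix
  E='10' vs H='110': no prefix
  E='10' vs G='111': no prefix
  H='110' vs F='0': no prefix
  H='110' vs E='10': no prefix
  H='110' vs G='111': no prefix
  G='111' vs F='0': no prefix
  G='111' vs E='10': no prefix
  G='111' vs H='110': no prefix
No violation found over all pairs.

YES -- this is a valid prefix code. No codeword is a prefix of any other codeword.


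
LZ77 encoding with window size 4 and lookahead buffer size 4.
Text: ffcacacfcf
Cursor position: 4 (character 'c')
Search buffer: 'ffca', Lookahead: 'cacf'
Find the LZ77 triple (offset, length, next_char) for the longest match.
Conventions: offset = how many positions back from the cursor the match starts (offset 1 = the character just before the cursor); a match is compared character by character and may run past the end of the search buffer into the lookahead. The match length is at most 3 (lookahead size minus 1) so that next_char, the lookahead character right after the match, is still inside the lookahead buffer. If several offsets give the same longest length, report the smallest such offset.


Try each offset into the search buffer:
  offset=1 (pos 3, char 'a'): match length 0
  offset=2 (pos 2, char 'c'): match length 3
  offset=3 (pos 1, char 'f'): match length 0
  offset=4 (pos 0, char 'f'): match length 0
Longest match has length 3 at offset 2.
next_char = character at position 4 + 3 = 7 -> 'f'

Best match: offset=2, length=3 (matching 'cac' starting at position 2)
LZ77 triple: (2, 3, 'f')


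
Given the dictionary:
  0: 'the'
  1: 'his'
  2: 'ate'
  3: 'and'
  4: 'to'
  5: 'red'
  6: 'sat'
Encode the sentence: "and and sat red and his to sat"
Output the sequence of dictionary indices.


Look up each word in the dictionary:
  'and' -> 3
  'and' -> 3
  'sat' -> 6
  'red' -> 5
  'and' -> 3
  'his' -> 1
  'to' -> 4
  'sat' -> 6

Encoded: [3, 3, 6, 5, 3, 1, 4, 6]


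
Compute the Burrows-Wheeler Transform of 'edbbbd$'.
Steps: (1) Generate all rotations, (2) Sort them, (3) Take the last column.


Rotations (sorted):
  0: $edbbbd -> last char: d
  1: bbbd$ed -> last char: d
  2: bbd$edb -> last char: b
  3: bd$edbb -> last char: b
  4: d$edbbb -> last char: b
  5: dbbbd$e -> last char: e
  6: edbbbd$ -> last char: $


BWT = ddbbbe$


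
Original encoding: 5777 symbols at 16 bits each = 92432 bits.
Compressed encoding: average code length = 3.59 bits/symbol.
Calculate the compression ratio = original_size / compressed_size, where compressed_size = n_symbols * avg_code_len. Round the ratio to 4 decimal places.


original_size = n_symbols * orig_bits = 5777 * 16 = 92432 bits
compressed_size = n_symbols * avg_code_len = 5777 * 3.59 = 20739.43 bits
ratio = original_size / compressed_size = 92432 / 20739.43 = 4.4568

Compression ratio = 4.4568


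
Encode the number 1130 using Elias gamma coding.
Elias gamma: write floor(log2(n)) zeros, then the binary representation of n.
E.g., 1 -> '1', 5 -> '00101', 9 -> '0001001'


num_bits = floor(log2(1130)) + 1 = 11
leading_zeros = num_bits - 1 = 10
binary(1130) = 10001101010

Elias gamma(1130) = '0000000000' + '10001101010' = 000000000010001101010 (21 bits)


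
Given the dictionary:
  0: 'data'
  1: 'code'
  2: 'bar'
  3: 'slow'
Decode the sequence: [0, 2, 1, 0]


Look up each index in the dictionary:
  0 -> 'data'
  2 -> 'bar'
  1 -> 'code'
  0 -> 'data'

Decoded: "data bar code data"


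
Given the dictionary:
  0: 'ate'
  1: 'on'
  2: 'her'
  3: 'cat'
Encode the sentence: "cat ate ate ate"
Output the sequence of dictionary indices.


Look up each word in the dictionary:
  'cat' -> 3
  'ate' -> 0
  'ate' -> 0
  'ate' -> 0

Encoded: [3, 0, 0, 0]


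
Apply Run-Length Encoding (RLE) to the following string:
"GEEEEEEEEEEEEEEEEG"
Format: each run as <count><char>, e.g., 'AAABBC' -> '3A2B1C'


Scanning runs left to right:
  i=0: run of 'G' x 1 -> '1G'
  i=1: run of 'E' x 16 -> '16E'
  i=17: run of 'G' x 1 -> '1G'

RLE = 1G16E1G


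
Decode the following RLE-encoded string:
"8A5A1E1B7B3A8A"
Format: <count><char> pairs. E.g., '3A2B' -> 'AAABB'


Expanding each <count><char> pair:
  8A -> 'AAAAAAAA'
  5A -> 'AAAAA'
  1E -> 'E'
  1B -> 'B'
  7B -> 'BBBBBBB'
  3A -> 'AAA'
  8A -> 'AAAAAAAA'

Decoded = AAAAAAAAAAAAAEBBBBBBBBAAAAAAAAAAA


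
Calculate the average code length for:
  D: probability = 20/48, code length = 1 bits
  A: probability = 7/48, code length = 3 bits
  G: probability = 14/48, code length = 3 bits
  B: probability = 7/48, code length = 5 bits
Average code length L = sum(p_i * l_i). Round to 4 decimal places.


Weighted contributions p_i * l_i:
  D: (20/48) * 1 = 20/48
  A: (7/48) * 3 = 21/48
  G: (14/48) * 3 = 42/48
  B: (7/48) * 5 = 35/48
Sum = (20 + 21 + 42 + 35)/48 = 118/48

L = 118/48 = 2.4583 bits/symbol


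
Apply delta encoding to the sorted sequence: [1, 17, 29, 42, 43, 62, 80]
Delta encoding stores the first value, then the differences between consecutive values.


First value: 1
Deltas:
  17 - 1 = 16
  29 - 17 = 12
  42 - 29 = 13
  43 - 42 = 1
  62 - 43 = 19
  80 - 62 = 18


Delta encoded: [1, 16, 12, 13, 1, 19, 18]


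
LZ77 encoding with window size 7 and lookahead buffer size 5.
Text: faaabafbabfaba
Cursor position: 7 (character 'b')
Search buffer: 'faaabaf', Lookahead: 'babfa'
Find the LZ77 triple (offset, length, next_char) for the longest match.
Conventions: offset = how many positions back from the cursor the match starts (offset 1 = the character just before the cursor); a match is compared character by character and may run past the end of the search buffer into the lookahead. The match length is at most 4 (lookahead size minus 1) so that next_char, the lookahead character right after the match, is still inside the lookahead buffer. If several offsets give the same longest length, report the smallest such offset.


Try each offset into the search buffer:
  offset=1 (pos 6, char 'f'): match length 0
  offset=2 (pos 5, char 'a'): match length 0
  offset=3 (pos 4, char 'b'): match length 2
  offset=4 (pos 3, char 'a'): match length 0
  offset=5 (pos 2, char 'a'): match length 0
  offset=6 (pos 1, char 'a'): match length 0
  offset=7 (pos 0, char 'f'): match length 0
Longest match has length 2 at offset 3.
next_char = character at position 7 + 2 = 9 -> 'b'

Best match: offset=3, length=2 (matching 'ba' starting at position 4)
LZ77 triple: (3, 2, 'b')


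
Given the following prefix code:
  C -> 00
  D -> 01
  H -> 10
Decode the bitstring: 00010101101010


Decoding step by step:
Bits 00 -> C
Bits 01 -> D
Bits 01 -> D
Bits 01 -> D
Bits 10 -> H
Bits 10 -> H
Bits 10 -> H


Decoded message: CDDDHHH


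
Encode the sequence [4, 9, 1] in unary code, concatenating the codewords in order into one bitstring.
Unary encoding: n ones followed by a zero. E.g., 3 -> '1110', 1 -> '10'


Encode each number as n ones followed by a terminating 0:
  4 -> 11110 (5 bits)
  9 -> 1111111110 (10 bits)
  1 -> 10 (2 bits)
Total length = 5 + 10 + 2 = 17 bits.

Unary([4, 9, 1]) = 11110111111111010 (17 bits)


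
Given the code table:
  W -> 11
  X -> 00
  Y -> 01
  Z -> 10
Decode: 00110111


Decoding:
00 -> X
11 -> W
01 -> Y
11 -> W


Result: XWYW


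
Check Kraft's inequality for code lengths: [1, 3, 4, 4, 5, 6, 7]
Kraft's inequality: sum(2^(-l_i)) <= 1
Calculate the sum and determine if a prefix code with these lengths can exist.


Sum = 2^(-1) + 2^(-3) + 2^(-4) + 2^(-4) + 2^(-5) + 2^(-6) + 2^(-7)
    = 0.5 + 0.125 + 0.0625 + 0.0625 + 0.03125 + 0.015625 + 0.0078125
    = 103/128 = 0.8046875
Since 0.8046875 <= 1, Kraft's inequality IS satisfied.
A prefix code with these lengths CAN exist.

Kraft sum = 0.8046875. Satisfied.


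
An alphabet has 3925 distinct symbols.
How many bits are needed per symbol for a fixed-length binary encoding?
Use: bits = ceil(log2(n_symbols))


log2(3925) = 11.9385
Bracket: 2^11 = 2048 < 3925 <= 2^12 = 4096
So ceil(log2(3925)) = 12

bits = ceil(log2(3925)) = ceil(11.9385) = 12 bits


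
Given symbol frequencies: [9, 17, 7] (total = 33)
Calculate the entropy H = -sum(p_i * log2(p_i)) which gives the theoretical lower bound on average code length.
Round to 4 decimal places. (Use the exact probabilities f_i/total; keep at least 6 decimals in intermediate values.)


Per-symbol terms -p_i * log2(p_i) with p_i = f_i/33:
  p = 9/33 = 0.272727: log2(p) = -1.874469, -p*log2(p) = 0.511219
  p = 17/33 = 0.515152: log2(p) = -0.956931, -p*log2(p) = 0.492965
  p = 7/33 = 0.212121: log2(p) = -2.237039, -p*log2(p) = 0.474523
H = 0.511219 + 0.492965 + 0.474523 = 1.478707

H = 1.4787 bits/symbol


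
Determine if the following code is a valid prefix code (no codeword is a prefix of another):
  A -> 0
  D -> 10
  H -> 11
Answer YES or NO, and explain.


Checking each pair (does one codeword prefix another?):
  A='0' vs D='10': no prefix
  A='0' vs H='11': no prefix
  D='10' vs A='0': no prefix
  D='10' vs H='11': no prefix
  H='11' vs A='0': no prefix
  H='11' vs D='10': no prefix
No violation found over all pairs.

YES -- this is a valid prefix code. No codeword is a prefix of any other codeword.


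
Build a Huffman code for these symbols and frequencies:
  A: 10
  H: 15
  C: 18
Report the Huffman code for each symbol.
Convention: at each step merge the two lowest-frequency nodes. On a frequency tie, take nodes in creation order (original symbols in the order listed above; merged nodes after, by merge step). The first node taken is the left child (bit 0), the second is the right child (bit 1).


Huffman tree construction:
Step 1: Merge A(10) + H(15) = 25
Step 2: Merge C(18) + (A+H)(25) = 43
Read each symbol's code off the tree from the root (left child = 0, right child = 1).

Codes:
  A: 10 (length 2)
  H: 11 (length 2)
  C: 0 (length 1)
Average code length: 68/43 = 1.5814 bits/symbol


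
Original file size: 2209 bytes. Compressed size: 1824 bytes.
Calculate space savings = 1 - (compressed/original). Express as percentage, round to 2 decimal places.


ratio = compressed/original = 1824/2209 = 0.825713
savings = 1 - ratio = 1 - 0.825713 = 0.174287
as a percentage: 0.174287 * 100 = 17.43%

Space savings = 1 - 1824/2209 = 17.43%


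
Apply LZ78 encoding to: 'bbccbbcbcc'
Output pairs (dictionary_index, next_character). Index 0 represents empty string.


LZ78 encoding steps:
Dictionary: {0: ''}
Step 1: w='' (idx 0), next='b' -> output (0, 'b'), add 'b' as idx 1
Step 2: w='b' (idx 1), next='c' -> output (1, 'c'), add 'bc' as idx 2
Step 3: w='' (idx 0), next='c' -> output (0, 'c'), add 'c' as idx 3
Step 4: w='b' (idx 1), next='b' -> output (1, 'b'), add 'bb' as idx 4
Step 5: w='c' (idx 3), next='b' -> output (3, 'b'), add 'cb' as idx 5
Step 6: w='c' (idx 3), next='c' -> output (3, 'c'), add 'cc' as idx 6


Encoded: [(0, 'b'), (1, 'c'), (0, 'c'), (1, 'b'), (3, 'b'), (3, 'c')]


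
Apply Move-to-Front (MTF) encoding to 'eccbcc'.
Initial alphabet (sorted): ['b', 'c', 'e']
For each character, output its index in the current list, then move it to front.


MTF encoding:
'e': index 2 in ['b', 'c', 'e'] -> ['e', 'b', 'c']
'c': index 2 in ['e', 'b', 'c'] -> ['c', 'e', 'b']
'c': index 0 in ['c', 'e', 'b'] -> ['c', 'e', 'b']
'b': index 2 in ['c', 'e', 'b'] -> ['b', 'c', 'e']
'c': index 1 in ['b', 'c', 'e'] -> ['c', 'b', 'e']
'c': index 0 in ['c', 'b', 'e'] -> ['c', 'b', 'e']


Output: [2, 2, 0, 2, 1, 0]


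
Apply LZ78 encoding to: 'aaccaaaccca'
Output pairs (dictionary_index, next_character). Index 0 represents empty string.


LZ78 encoding steps:
Dictionary: {0: ''}
Step 1: w='' (idx 0), next='a' -> output (0, 'a'), add 'a' as idx 1
Step 2: w='a' (idx 1), next='c' -> output (1, 'c'), add 'ac' as idx 2
Step 3: w='' (idx 0), next='c' -> output (0, 'c'), add 'c' as idx 3
Step 4: w='a' (idx 1), next='a' -> output (1, 'a'), add 'aa' as idx 4
Step 5: w='ac' (idx 2), next='c' -> output (2, 'c'), add 'acc' as idx 5
Step 6: w='c' (idx 3), next='a' -> output (3, 'a'), add 'ca' as idx 6


Encoded: [(0, 'a'), (1, 'c'), (0, 'c'), (1, 'a'), (2, 'c'), (3, 'a')]


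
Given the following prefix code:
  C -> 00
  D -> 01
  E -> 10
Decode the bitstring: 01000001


Decoding step by step:
Bits 01 -> D
Bits 00 -> C
Bits 00 -> C
Bits 01 -> D


Decoded message: DCCD


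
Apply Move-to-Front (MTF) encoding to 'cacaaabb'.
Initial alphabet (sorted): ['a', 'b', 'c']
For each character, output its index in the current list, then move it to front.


MTF encoding:
'c': index 2 in ['a', 'b', 'c'] -> ['c', 'a', 'b']
'a': index 1 in ['c', 'a', 'b'] -> ['a', 'c', 'b']
'c': index 1 in ['a', 'c', 'b'] -> ['c', 'a', 'b']
'a': index 1 in ['c', 'a', 'b'] -> ['a', 'c', 'b']
'a': index 0 in ['a', 'c', 'b'] -> ['a', 'c', 'b']
'a': index 0 in ['a', 'c', 'b'] -> ['a', 'c', 'b']
'b': index 2 in ['a', 'c', 'b'] -> ['b', 'a', 'c']
'b': index 0 in ['b', 'a', 'c'] -> ['b', 'a', 'c']


Output: [2, 1, 1, 1, 0, 0, 2, 0]


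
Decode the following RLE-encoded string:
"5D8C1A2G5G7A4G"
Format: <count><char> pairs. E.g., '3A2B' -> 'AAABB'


Expanding each <count><char> pair:
  5D -> 'DDDDD'
  8C -> 'CCCCCCCC'
  1A -> 'A'
  2G -> 'GG'
  5G -> 'GGGGG'
  7A -> 'AAAAAAA'
  4G -> 'GGGG'

Decoded = DDDDDCCCCCCCCAGGGGGGGAAAAAAAGGGG


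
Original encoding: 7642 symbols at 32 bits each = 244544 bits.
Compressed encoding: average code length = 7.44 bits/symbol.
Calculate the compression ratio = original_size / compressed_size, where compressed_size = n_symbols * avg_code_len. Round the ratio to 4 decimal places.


original_size = n_symbols * orig_bits = 7642 * 32 = 244544 bits
compressed_size = n_symbols * avg_code_len = 7642 * 7.44 = 56856.48 bits
ratio = original_size / compressed_size = 244544 / 56856.48 = 4.3011

Compression ratio = 4.3011


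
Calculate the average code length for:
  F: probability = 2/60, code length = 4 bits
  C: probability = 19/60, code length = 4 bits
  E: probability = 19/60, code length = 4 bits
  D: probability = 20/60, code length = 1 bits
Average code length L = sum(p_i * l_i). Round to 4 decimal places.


Weighted contributions p_i * l_i:
  F: (2/60) * 4 = 8/60
  C: (19/60) * 4 = 76/60
  E: (19/60) * 4 = 76/60
  D: (20/60) * 1 = 20/60
Sum = (8 + 76 + 76 + 20)/60 = 180/60

L = 180/60 = 3.0000 bits/symbol


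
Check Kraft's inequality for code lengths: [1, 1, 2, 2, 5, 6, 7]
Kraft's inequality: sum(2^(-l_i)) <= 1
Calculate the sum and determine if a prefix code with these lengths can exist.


Sum = 2^(-1) + 2^(-1) + 2^(-2) + 2^(-2) + 2^(-5) + 2^(-6) + 2^(-7)
    = 0.5 + 0.5 + 0.25 + 0.25 + 0.03125 + 0.015625 + 0.0078125
    = 199/128 = 1.5546875
Since 1.5546875 > 1, Kraft's inequality is NOT satisfied.
A prefix code with these lengths CANNOT exist.

Kraft sum = 1.5546875. Not satisfied.


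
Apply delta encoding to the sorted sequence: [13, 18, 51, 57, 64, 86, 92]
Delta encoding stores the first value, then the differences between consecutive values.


First value: 13
Deltas:
  18 - 13 = 5
  51 - 18 = 33
  57 - 51 = 6
  64 - 57 = 7
  86 - 64 = 22
  92 - 86 = 6


Delta encoded: [13, 5, 33, 6, 7, 22, 6]


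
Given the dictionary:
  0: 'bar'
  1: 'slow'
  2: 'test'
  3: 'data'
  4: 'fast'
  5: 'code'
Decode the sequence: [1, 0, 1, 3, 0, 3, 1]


Look up each index in the dictionary:
  1 -> 'slow'
  0 -> 'bar'
  1 -> 'slow'
  3 -> 'data'
  0 -> 'bar'
  3 -> 'data'
  1 -> 'slow'

Decoded: "slow bar slow data bar data slow"


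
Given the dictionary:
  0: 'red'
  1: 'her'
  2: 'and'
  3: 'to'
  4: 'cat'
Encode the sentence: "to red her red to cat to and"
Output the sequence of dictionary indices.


Look up each word in the dictionary:
  'to' -> 3
  'red' -> 0
  'her' -> 1
  'red' -> 0
  'to' -> 3
  'cat' -> 4
  'to' -> 3
  'and' -> 2

Encoded: [3, 0, 1, 0, 3, 4, 3, 2]


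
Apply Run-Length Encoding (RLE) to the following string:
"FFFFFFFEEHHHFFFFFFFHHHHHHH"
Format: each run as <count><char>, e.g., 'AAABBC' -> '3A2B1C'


Scanning runs left to right:
  i=0: run of 'F' x 7 -> '7F'
  i=7: run of 'E' x 2 -> '2E'
  i=9: run of 'H' x 3 -> '3H'
  i=12: run of 'F' x 7 -> '7F'
  i=19: run of 'H' x 7 -> '7H'

RLE = 7F2E3H7F7H


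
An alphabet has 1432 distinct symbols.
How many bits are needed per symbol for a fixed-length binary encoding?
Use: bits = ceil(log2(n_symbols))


log2(1432) = 10.4838
Bracket: 2^10 = 1024 < 1432 <= 2^11 = 2048
So ceil(log2(1432)) = 11

bits = ceil(log2(1432)) = ceil(10.4838) = 11 bits


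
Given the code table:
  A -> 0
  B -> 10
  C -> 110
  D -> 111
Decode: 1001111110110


Decoding:
10 -> B
0 -> A
111 -> D
111 -> D
0 -> A
110 -> C


Result: BADDAC


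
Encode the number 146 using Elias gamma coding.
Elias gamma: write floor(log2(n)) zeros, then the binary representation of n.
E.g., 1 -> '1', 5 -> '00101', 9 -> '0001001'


num_bits = floor(log2(146)) + 1 = 8
leading_zeros = num_bits - 1 = 7
binary(146) = 10010010

Elias gamma(146) = '0000000' + '10010010' = 000000010010010 (15 bits)


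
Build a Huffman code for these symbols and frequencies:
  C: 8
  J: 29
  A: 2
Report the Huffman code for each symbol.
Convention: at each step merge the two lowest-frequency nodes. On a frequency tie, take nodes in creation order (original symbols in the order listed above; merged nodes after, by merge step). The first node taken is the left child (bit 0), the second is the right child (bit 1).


Huffman tree construction:
Step 1: Merge A(2) + C(8) = 10
Step 2: Merge (A+C)(10) + J(29) = 39
Read each symbol's code off the tree from the root (left child = 0, right child = 1).

Codes:
  C: 01 (length 2)
  J: 1 (length 1)
  A: 00 (length 2)
Average code length: 49/39 = 1.2564 bits/symbol


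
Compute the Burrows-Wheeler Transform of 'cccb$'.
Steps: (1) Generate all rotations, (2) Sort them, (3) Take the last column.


Rotations (sorted):
  0: $cccb -> last char: b
  1: b$ccc -> last char: c
  2: cb$cc -> last char: c
  3: ccb$c -> last char: c
  4: cccb$ -> last char: $


BWT = bccc$


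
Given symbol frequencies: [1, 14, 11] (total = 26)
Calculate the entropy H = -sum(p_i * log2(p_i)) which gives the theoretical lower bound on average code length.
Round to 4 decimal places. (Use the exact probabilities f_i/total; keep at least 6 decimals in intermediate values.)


Per-symbol terms -p_i * log2(p_i) with p_i = f_i/26:
  p = 1/26 = 0.038462: log2(p) = -4.700440, -p*log2(p) = 0.180786
  p = 14/26 = 0.538462: log2(p) = -0.893085, -p*log2(p) = 0.480892
  p = 11/26 = 0.423077: log2(p) = -1.241008, -p*log2(p) = 0.525042
H = 0.180786 + 0.480892 + 0.525042 = 1.186720

H = 1.1867 bits/symbol


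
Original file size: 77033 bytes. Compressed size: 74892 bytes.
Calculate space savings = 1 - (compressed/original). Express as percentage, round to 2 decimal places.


ratio = compressed/original = 74892/77033 = 0.972207
savings = 1 - ratio = 1 - 0.972207 = 0.027793
as a percentage: 0.027793 * 100 = 2.78%

Space savings = 1 - 74892/77033 = 2.78%


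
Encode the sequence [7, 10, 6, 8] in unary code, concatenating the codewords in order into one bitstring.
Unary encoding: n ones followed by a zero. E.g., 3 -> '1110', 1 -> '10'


Encode each number as n ones followed by a terminating 0:
  7 -> 11111110 (8 bits)
  10 -> 11111111110 (11 bits)
  6 -> 1111110 (7 bits)
  8 -> 111111110 (9 bits)
Total length = 8 + 11 + 7 + 9 = 35 bits.

Unary([7, 10, 6, 8]) = 11111110111111111101111110111111110 (35 bits)


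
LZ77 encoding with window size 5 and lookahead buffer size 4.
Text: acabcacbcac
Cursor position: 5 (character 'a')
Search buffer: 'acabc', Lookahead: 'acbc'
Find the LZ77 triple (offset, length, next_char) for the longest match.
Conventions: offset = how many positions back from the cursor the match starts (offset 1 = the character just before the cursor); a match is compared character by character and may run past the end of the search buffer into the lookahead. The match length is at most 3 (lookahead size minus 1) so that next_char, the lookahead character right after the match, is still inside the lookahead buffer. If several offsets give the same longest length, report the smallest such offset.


Try each offset into the search buffer:
  offset=1 (pos 4, char 'c'): match length 0
  offset=2 (pos 3, char 'b'): match length 0
  offset=3 (pos 2, char 'a'): match length 1
  offset=4 (pos 1, char 'c'): match length 0
  offset=5 (pos 0, char 'a'): match length 2
Longest match has length 2 at offset 5.
next_char = character at position 5 + 2 = 7 -> 'b'

Best match: offset=5, length=2 (matching 'ac' starting at position 0)
LZ77 triple: (5, 2, 'b')


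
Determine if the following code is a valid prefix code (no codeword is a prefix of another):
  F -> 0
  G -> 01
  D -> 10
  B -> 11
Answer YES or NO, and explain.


Checking each pair (does one codeword prefix another?):
  F='0' vs G='01': prefix -- VIOLATION

NO -- this is NOT a valid prefix code. F (0) is a prefix of G (01).


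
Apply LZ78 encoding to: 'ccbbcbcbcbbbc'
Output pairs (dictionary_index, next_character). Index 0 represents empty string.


LZ78 encoding steps:
Dictionary: {0: ''}
Step 1: w='' (idx 0), next='c' -> output (0, 'c'), add 'c' as idx 1
Step 2: w='c' (idx 1), next='b' -> output (1, 'b'), add 'cb' as idx 2
Step 3: w='' (idx 0), next='b' -> output (0, 'b'), add 'b' as idx 3
Step 4: w='cb' (idx 2), next='c' -> output (2, 'c'), add 'cbc' as idx 4
Step 5: w='b' (idx 3), next='c' -> output (3, 'c'), add 'bc' as idx 5
Step 6: w='b' (idx 3), next='b' -> output (3, 'b'), add 'bb' as idx 6
Step 7: w='bc' (idx 5), end of input -> output (5, '')


Encoded: [(0, 'c'), (1, 'b'), (0, 'b'), (2, 'c'), (3, 'c'), (3, 'b'), (5, '')]


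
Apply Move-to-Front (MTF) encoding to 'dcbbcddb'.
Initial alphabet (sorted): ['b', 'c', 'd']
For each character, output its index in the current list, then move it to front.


MTF encoding:
'd': index 2 in ['b', 'c', 'd'] -> ['d', 'b', 'c']
'c': index 2 in ['d', 'b', 'c'] -> ['c', 'd', 'b']
'b': index 2 in ['c', 'd', 'b'] -> ['b', 'c', 'd']
'b': index 0 in ['b', 'c', 'd'] -> ['b', 'c', 'd']
'c': index 1 in ['b', 'c', 'd'] -> ['c', 'b', 'd']
'd': index 2 in ['c', 'b', 'd'] -> ['d', 'c', 'b']
'd': index 0 in ['d', 'c', 'b'] -> ['d', 'c', 'b']
'b': index 2 in ['d', 'c', 'b'] -> ['b', 'd', 'c']


Output: [2, 2, 2, 0, 1, 2, 0, 2]


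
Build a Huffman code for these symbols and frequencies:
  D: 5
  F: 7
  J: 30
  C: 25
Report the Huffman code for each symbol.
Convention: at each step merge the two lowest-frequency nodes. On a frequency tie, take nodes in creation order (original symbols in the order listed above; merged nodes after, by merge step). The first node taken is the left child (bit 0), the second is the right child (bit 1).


Huffman tree construction:
Step 1: Merge D(5) + F(7) = 12
Step 2: Merge (D+F)(12) + C(25) = 37
Step 3: Merge J(30) + ((D+F)+C)(37) = 67
Read each symbol's code off the tree from the root (left child = 0, right child = 1).

Codes:
  D: 100 (length 3)
  F: 101 (length 3)
  J: 0 (length 1)
  C: 11 (length 2)
Average code length: 116/67 = 1.7313 bits/symbol


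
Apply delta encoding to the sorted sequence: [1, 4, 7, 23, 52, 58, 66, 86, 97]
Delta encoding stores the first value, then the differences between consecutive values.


First value: 1
Deltas:
  4 - 1 = 3
  7 - 4 = 3
  23 - 7 = 16
  52 - 23 = 29
  58 - 52 = 6
  66 - 58 = 8
  86 - 66 = 20
  97 - 86 = 11


Delta encoded: [1, 3, 3, 16, 29, 6, 8, 20, 11]


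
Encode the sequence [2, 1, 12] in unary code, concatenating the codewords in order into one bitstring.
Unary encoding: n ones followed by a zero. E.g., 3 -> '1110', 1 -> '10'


Encode each number as n ones followed by a terminating 0:
  2 -> 110 (3 bits)
  1 -> 10 (2 bits)
  12 -> 1111111111110 (13 bits)
Total length = 3 + 2 + 13 = 18 bits.

Unary([2, 1, 12]) = 110101111111111110 (18 bits)


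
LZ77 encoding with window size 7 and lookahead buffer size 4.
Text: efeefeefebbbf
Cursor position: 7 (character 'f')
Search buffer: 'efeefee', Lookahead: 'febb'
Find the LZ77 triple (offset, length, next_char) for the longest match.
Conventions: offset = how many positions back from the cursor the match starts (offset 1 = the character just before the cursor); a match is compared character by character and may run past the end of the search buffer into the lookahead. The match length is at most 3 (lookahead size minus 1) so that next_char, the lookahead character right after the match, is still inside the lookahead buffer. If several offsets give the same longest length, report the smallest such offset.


Try each offset into the search buffer:
  offset=1 (pos 6, char 'e'): match length 0
  offset=2 (pos 5, char 'e'): match length 0
  offset=3 (pos 4, char 'f'): match length 2
  offset=4 (pos 3, char 'e'): match length 0
  offset=5 (pos 2, char 'e'): match length 0
  offset=6 (pos 1, char 'f'): match length 2
  offset=7 (pos 0, char 'e'): match length 0
Longest match has length 2, found at offsets 3, 6; take the smallest, offset 3.
next_char = character at position 7 + 2 = 9 -> 'b'

Best match: offset=3, length=2 (matching 'fe' starting at position 4)
LZ77 triple: (3, 2, 'b')


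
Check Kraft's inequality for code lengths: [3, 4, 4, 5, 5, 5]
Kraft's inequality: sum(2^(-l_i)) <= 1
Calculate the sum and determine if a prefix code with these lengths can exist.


Sum = 2^(-3) + 2^(-4) + 2^(-4) + 2^(-5) + 2^(-5) + 2^(-5)
    = 0.125 + 0.0625 + 0.0625 + 0.03125 + 0.03125 + 0.03125
    = 11/32 = 0.34375
Since 0.34375 <= 1, Kraft's inequality IS satisfied.
A prefix code with these lengths CAN exist.

Kraft sum = 0.34375. Satisfied.


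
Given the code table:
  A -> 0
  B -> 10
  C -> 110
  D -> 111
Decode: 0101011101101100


Decoding:
0 -> A
10 -> B
10 -> B
111 -> D
0 -> A
110 -> C
110 -> C
0 -> A


Result: ABBDACCA


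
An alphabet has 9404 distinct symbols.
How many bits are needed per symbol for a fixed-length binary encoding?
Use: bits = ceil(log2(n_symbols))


log2(9404) = 13.1991
Bracket: 2^13 = 8192 < 9404 <= 2^14 = 16384
So ceil(log2(9404)) = 14

bits = ceil(log2(9404)) = ceil(13.1991) = 14 bits
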